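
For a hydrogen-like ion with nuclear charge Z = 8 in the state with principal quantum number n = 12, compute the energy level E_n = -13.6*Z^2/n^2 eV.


E_n = -13.6 * Z^2 / n^2
= -13.6 * 8^2 / 12^2
= -13.6 * 64 / 144
= -6.0444 eV

-6.0444


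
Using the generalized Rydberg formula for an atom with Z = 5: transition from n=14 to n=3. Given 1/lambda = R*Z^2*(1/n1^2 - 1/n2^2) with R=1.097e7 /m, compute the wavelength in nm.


1/lambda = R * Z^2 * (1/n1^2 - 1/n2^2)
= 1.097e7 * 5^2 * (1/3^2 - 1/14^2)
= 1.097e7 * 25 * (0.111111 - 0.005102)
= 2.9073e+07 /m
lambda = 1 / 2.9073e+07
= 34.3962 nm

34.3962


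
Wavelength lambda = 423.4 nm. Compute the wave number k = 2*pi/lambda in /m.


k = 2 * pi / lambda
= 6.2832 / (423.4e-9)
= 6.2832 / 4.2340e-07
= 1.4840e+07 /m

1.4840e+07


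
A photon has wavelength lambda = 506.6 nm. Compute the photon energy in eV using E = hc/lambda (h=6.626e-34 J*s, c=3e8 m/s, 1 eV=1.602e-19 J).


E = hc / lambda
= (6.626e-34)(3e8) / (506.6e-9)
= 1.9878e-25 / 5.0660e-07
= 3.9238e-19 J
Converting to eV: 3.9238e-19 / 1.602e-19
= 2.4493 eV

2.4493


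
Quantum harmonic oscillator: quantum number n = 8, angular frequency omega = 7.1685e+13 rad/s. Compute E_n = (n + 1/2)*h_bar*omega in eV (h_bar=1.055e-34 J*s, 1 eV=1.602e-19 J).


E = (n + 1/2) * h_bar * omega
= (8 + 0.5) * 1.055e-34 * 7.1685e+13
= 8.5 * 7.5628e-21
= 6.4284e-20 J
= 0.4013 eV

0.4013


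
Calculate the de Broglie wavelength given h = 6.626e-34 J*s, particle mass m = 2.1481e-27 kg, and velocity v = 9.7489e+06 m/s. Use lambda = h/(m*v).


lambda = h / (m * v)
= 6.626e-34 / (2.1481e-27 * 9.7489e+06)
= 6.626e-34 / 2.0942e-20
= 3.1640e-14 m

3.1640e-14


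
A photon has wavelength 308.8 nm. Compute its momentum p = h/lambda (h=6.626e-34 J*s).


p = h / lambda
= 6.626e-34 / (308.8e-9)
= 6.626e-34 / 3.0880e-07
= 2.1457e-27 kg*m/s

2.1457e-27


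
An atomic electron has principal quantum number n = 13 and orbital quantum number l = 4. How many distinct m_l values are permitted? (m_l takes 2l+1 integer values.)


m_l ranges from -l to +l in integer steps
So m_l goes from -4 to +4
Count = 2l + 1 = 2*4 + 1
= 9

9


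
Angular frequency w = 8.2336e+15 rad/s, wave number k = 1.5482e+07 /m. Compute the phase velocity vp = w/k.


vp = w / k
= 8.2336e+15 / 1.5482e+07
= 5.3182e+08 m/s

5.3182e+08


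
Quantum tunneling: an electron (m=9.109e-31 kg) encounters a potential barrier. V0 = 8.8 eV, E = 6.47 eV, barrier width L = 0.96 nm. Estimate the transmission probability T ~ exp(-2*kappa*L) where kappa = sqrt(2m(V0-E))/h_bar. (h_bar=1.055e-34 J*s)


V0 - E = 2.33 eV = 3.7327e-19 J
kappa = sqrt(2 * m * (V0-E)) / h_bar
= sqrt(2 * 9.109e-31 * 3.7327e-19) / 1.055e-34
= 7.8164e+09 /m
2*kappa*L = 2 * 7.8164e+09 * 0.96e-9
= 15.0075
T = exp(-15.0075) = 3.036168e-07

3.036168e-07


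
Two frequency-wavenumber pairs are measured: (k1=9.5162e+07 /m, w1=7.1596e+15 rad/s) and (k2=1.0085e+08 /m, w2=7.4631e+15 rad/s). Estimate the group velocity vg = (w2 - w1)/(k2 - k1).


vg = (w2 - w1) / (k2 - k1)
= (7.4631e+15 - 7.1596e+15) / (1.0085e+08 - 9.5162e+07)
= 3.0350e+14 / 5.6880e+06
= 5.3358e+07 m/s

5.3358e+07


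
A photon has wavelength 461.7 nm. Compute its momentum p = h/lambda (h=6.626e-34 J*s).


p = h / lambda
= 6.626e-34 / (461.7e-9)
= 6.626e-34 / 4.6170e-07
= 1.4351e-27 kg*m/s

1.4351e-27


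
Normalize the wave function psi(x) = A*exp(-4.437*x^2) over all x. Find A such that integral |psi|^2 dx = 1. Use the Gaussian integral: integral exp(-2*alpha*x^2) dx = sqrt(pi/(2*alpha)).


integral |psi|^2 dx = A^2 * sqrt(pi/(2*alpha)) = 1
A^2 = sqrt(2*alpha/pi)
= sqrt(2 * 4.437 / pi)
= 1.680679
A = sqrt(1.680679)
= 1.2964

1.2964


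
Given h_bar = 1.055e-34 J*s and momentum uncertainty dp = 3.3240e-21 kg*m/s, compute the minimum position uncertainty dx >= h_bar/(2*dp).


dx = h_bar / (2 * dp)
= 1.055e-34 / (2 * 3.3240e-21)
= 1.055e-34 / 6.6480e-21
= 1.5869e-14 m

1.5869e-14


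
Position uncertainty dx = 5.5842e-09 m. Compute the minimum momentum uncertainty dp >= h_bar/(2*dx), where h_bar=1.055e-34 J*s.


dp = h_bar / (2 * dx)
= 1.055e-34 / (2 * 5.5842e-09)
= 1.055e-34 / 1.1168e-08
= 9.4463e-27 kg*m/s

9.4463e-27


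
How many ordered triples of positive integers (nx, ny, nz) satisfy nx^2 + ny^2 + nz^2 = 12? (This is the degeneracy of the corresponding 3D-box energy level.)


Enumerate all (nx, ny, nz) with nx^2 + ny^2 + nz^2 = 12:
(2,2,2)
Total degeneracy = 1

1


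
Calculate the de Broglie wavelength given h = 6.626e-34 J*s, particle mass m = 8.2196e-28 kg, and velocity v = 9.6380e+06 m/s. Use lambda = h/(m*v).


lambda = h / (m * v)
= 6.626e-34 / (8.2196e-28 * 9.6380e+06)
= 6.626e-34 / 7.9221e-21
= 8.3640e-14 m

8.3640e-14


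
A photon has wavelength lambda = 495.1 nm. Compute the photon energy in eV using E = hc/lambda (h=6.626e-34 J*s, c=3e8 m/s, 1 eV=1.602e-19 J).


E = hc / lambda
= (6.626e-34)(3e8) / (495.1e-9)
= 1.9878e-25 / 4.9510e-07
= 4.0149e-19 J
Converting to eV: 4.0149e-19 / 1.602e-19
= 2.5062 eV

2.5062


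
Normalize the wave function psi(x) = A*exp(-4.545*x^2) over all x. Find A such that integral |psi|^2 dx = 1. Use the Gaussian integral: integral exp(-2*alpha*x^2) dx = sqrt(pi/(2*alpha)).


integral |psi|^2 dx = A^2 * sqrt(pi/(2*alpha)) = 1
A^2 = sqrt(2*alpha/pi)
= sqrt(2 * 4.545 / pi)
= 1.701011
A = sqrt(1.701011)
= 1.3042

1.3042


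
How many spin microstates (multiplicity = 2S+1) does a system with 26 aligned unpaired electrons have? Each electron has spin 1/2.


Total spin S = N * (1/2) = 26 * 0.5 = 13.0
Spin multiplicity = 2S + 1
= 2 * 13.0 + 1
= 27

27


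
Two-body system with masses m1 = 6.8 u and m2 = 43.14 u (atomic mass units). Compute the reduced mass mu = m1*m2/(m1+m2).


mu = m1 * m2 / (m1 + m2)
= 6.8 * 43.14 / (6.8 + 43.14)
= 293.352 / 49.94
= 5.8741 u

5.8741


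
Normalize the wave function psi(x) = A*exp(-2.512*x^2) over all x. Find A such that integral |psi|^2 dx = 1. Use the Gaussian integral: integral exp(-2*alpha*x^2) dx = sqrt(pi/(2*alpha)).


integral |psi|^2 dx = A^2 * sqrt(pi/(2*alpha)) = 1
A^2 = sqrt(2*alpha/pi)
= sqrt(2 * 2.512 / pi)
= 1.26459
A = sqrt(1.26459)
= 1.1245

1.1245


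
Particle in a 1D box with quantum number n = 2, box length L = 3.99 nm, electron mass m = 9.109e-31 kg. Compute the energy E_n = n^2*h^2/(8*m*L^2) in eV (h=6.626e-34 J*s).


E = n^2 * h^2 / (8 * m * L^2)
= 2^2 * (6.626e-34)^2 / (8 * 9.109e-31 * (3.99e-9)^2)
= 4 * 4.3904e-67 / (8 * 9.109e-31 * 1.5920e-17)
= 1.5138e-20 J
= 0.0945 eV

0.0945


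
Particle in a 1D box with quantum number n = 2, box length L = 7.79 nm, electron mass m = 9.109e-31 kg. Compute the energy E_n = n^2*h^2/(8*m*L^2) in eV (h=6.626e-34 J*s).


E = n^2 * h^2 / (8 * m * L^2)
= 2^2 * (6.626e-34)^2 / (8 * 9.109e-31 * (7.79e-9)^2)
= 4 * 4.3904e-67 / (8 * 9.109e-31 * 6.0684e-17)
= 3.9713e-21 J
= 0.0248 eV

0.0248


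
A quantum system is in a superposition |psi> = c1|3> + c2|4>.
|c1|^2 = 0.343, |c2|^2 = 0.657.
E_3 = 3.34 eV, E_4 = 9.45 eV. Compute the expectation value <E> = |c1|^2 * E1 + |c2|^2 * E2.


<E> = |c1|^2 * E1 + |c2|^2 * E2
= 0.343 * 3.34 + 0.657 * 9.45
= 1.1456 + 6.2086
= 7.3543 eV

7.3543


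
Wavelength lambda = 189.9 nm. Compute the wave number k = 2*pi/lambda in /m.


k = 2 * pi / lambda
= 6.2832 / (189.9e-9)
= 6.2832 / 1.8990e-07
= 3.3087e+07 /m

3.3087e+07


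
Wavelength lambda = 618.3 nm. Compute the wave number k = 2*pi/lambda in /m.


k = 2 * pi / lambda
= 6.2832 / (618.3e-9)
= 6.2832 / 6.1830e-07
= 1.0162e+07 /m

1.0162e+07


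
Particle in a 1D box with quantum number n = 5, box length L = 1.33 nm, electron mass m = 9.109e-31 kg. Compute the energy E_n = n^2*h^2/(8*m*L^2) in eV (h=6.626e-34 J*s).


E = n^2 * h^2 / (8 * m * L^2)
= 5^2 * (6.626e-34)^2 / (8 * 9.109e-31 * (1.33e-9)^2)
= 25 * 4.3904e-67 / (8 * 9.109e-31 * 1.7689e-18)
= 8.5149e-19 J
= 5.3152 eV

5.3152


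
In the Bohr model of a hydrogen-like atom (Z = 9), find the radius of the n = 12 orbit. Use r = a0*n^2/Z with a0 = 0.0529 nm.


r = a0 * n^2 / Z
= 0.0529 * 12^2 / 9
= 0.0529 * 144 / 9
= 0.8464 nm

0.8464


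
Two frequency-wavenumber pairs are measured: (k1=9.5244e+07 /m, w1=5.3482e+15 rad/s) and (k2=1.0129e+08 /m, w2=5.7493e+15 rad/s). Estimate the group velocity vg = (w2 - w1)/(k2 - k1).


vg = (w2 - w1) / (k2 - k1)
= (5.7493e+15 - 5.3482e+15) / (1.0129e+08 - 9.5244e+07)
= 4.0110e+14 / 6.0460e+06
= 6.6341e+07 m/s

6.6341e+07


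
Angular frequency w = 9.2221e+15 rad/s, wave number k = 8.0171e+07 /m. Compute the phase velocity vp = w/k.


vp = w / k
= 9.2221e+15 / 8.0171e+07
= 1.1503e+08 m/s

1.1503e+08


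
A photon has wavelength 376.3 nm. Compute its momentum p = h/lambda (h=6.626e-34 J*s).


p = h / lambda
= 6.626e-34 / (376.3e-9)
= 6.626e-34 / 3.7630e-07
= 1.7608e-27 kg*m/s

1.7608e-27


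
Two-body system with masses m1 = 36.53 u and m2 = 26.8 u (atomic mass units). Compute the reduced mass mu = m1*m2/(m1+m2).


mu = m1 * m2 / (m1 + m2)
= 36.53 * 26.8 / (36.53 + 26.8)
= 979.004 / 63.33
= 15.4588 u

15.4588


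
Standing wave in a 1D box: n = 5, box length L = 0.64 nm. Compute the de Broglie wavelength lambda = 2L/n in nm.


lambda = 2L / n
= 2 * 0.64 / 5
= 1.28 / 5
= 0.256 nm

0.256


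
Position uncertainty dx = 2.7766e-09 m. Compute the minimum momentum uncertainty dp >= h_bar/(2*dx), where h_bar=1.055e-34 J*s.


dp = h_bar / (2 * dx)
= 1.055e-34 / (2 * 2.7766e-09)
= 1.055e-34 / 5.5532e-09
= 1.8998e-26 kg*m/s

1.8998e-26


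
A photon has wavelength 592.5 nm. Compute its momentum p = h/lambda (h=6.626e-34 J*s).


p = h / lambda
= 6.626e-34 / (592.5e-9)
= 6.626e-34 / 5.9250e-07
= 1.1183e-27 kg*m/s

1.1183e-27


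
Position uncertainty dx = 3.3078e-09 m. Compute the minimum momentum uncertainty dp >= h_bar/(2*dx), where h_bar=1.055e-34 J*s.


dp = h_bar / (2 * dx)
= 1.055e-34 / (2 * 3.3078e-09)
= 1.055e-34 / 6.6156e-09
= 1.5947e-26 kg*m/s

1.5947e-26


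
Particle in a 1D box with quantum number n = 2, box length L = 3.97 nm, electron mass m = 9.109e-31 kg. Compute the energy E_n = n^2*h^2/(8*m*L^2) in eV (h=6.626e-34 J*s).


E = n^2 * h^2 / (8 * m * L^2)
= 2^2 * (6.626e-34)^2 / (8 * 9.109e-31 * (3.97e-9)^2)
= 4 * 4.3904e-67 / (8 * 9.109e-31 * 1.5761e-17)
= 1.5290e-20 J
= 0.0954 eV

0.0954


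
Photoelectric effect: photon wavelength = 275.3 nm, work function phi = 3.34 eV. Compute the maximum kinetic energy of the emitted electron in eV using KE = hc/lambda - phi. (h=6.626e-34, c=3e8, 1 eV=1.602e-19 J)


E_photon = hc / lambda
= (6.626e-34)(3e8) / (275.3e-9)
= 7.2205e-19 J
= 4.5072 eV
KE = E_photon - phi
= 4.5072 - 3.34
= 1.1672 eV

1.1672


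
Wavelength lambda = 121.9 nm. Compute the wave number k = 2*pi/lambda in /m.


k = 2 * pi / lambda
= 6.2832 / (121.9e-9)
= 6.2832 / 1.2190e-07
= 5.1544e+07 /m

5.1544e+07


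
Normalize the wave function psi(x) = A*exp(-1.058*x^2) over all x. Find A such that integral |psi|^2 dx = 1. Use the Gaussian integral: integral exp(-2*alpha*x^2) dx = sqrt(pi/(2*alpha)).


integral |psi|^2 dx = A^2 * sqrt(pi/(2*alpha)) = 1
A^2 = sqrt(2*alpha/pi)
= sqrt(2 * 1.058 / pi)
= 0.820697
A = sqrt(0.820697)
= 0.9059

0.9059


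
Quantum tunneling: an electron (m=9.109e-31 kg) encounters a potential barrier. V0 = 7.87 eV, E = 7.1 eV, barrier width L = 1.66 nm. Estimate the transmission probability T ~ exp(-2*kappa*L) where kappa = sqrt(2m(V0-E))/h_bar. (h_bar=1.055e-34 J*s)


V0 - E = 0.77 eV = 1.2335e-19 J
kappa = sqrt(2 * m * (V0-E)) / h_bar
= sqrt(2 * 9.109e-31 * 1.2335e-19) / 1.055e-34
= 4.4934e+09 /m
2*kappa*L = 2 * 4.4934e+09 * 1.66e-9
= 14.9181
T = exp(-14.9181) = 3.320208e-07

3.320208e-07


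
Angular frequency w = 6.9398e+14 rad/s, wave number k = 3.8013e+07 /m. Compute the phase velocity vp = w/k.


vp = w / k
= 6.9398e+14 / 3.8013e+07
= 1.8256e+07 m/s

1.8256e+07


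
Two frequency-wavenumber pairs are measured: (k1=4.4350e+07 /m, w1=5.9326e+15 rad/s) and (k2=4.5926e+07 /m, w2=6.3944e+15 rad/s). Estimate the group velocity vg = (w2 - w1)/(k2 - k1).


vg = (w2 - w1) / (k2 - k1)
= (6.3944e+15 - 5.9326e+15) / (4.5926e+07 - 4.4350e+07)
= 4.6180e+14 / 1.5760e+06
= 2.9302e+08 m/s

2.9302e+08


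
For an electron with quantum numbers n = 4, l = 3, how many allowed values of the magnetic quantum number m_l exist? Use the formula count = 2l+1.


m_l ranges from -l to +l in integer steps
So m_l goes from -3 to +3
Count = 2l + 1 = 2*3 + 1
= 7

7


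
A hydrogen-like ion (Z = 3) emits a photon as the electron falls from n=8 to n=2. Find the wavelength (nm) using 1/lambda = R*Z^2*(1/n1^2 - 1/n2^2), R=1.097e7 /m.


1/lambda = R * Z^2 * (1/n1^2 - 1/n2^2)
= 1.097e7 * 3^2 * (1/2^2 - 1/8^2)
= 1.097e7 * 9 * (0.25 - 0.015625)
= 2.3140e+07 /m
lambda = 1 / 2.3140e+07
= 43.2155 nm

43.2155


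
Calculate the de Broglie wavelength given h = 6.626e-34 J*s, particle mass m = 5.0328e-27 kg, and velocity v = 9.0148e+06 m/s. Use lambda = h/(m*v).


lambda = h / (m * v)
= 6.626e-34 / (5.0328e-27 * 9.0148e+06)
= 6.626e-34 / 4.5370e-20
= 1.4604e-14 m

1.4604e-14


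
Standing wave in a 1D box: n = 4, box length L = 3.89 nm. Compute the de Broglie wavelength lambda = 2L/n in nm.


lambda = 2L / n
= 2 * 3.89 / 4
= 7.78 / 4
= 1.945 nm

1.945


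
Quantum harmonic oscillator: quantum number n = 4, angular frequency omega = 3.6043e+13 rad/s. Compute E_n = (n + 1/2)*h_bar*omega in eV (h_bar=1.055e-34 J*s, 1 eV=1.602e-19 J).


E = (n + 1/2) * h_bar * omega
= (4 + 0.5) * 1.055e-34 * 3.6043e+13
= 4.5 * 3.8025e-21
= 1.7111e-20 J
= 0.1068 eV

0.1068


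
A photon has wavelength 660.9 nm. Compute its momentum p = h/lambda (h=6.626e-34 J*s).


p = h / lambda
= 6.626e-34 / (660.9e-9)
= 6.626e-34 / 6.6090e-07
= 1.0026e-27 kg*m/s

1.0026e-27


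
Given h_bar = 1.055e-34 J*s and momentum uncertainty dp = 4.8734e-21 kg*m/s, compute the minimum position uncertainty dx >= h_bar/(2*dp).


dx = h_bar / (2 * dp)
= 1.055e-34 / (2 * 4.8734e-21)
= 1.055e-34 / 9.7468e-21
= 1.0824e-14 m

1.0824e-14


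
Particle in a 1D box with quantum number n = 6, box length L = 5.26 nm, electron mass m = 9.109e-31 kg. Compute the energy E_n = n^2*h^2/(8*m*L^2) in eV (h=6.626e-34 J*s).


E = n^2 * h^2 / (8 * m * L^2)
= 6^2 * (6.626e-34)^2 / (8 * 9.109e-31 * (5.26e-9)^2)
= 36 * 4.3904e-67 / (8 * 9.109e-31 * 2.7668e-17)
= 7.8392e-20 J
= 0.4893 eV

0.4893


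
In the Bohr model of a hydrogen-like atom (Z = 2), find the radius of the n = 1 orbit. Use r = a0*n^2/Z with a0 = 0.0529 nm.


r = a0 * n^2 / Z
= 0.0529 * 1^2 / 2
= 0.0529 * 1 / 2
= 0.0265 nm

0.0265


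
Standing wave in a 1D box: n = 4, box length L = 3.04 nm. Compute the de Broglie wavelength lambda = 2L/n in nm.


lambda = 2L / n
= 2 * 3.04 / 4
= 6.08 / 4
= 1.52 nm

1.52


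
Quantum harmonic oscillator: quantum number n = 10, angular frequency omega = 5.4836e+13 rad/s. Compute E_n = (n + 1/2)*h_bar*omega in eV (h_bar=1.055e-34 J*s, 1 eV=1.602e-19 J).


E = (n + 1/2) * h_bar * omega
= (10 + 0.5) * 1.055e-34 * 5.4836e+13
= 10.5 * 5.7852e-21
= 6.0745e-20 J
= 0.3792 eV

0.3792


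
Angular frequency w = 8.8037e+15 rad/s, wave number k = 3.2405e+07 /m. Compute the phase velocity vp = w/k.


vp = w / k
= 8.8037e+15 / 3.2405e+07
= 2.7168e+08 m/s

2.7168e+08


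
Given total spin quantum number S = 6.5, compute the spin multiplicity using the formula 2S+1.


Spin multiplicity = 2S + 1
= 2 * 6.5 + 1
= 13.0 + 1
= 14

14


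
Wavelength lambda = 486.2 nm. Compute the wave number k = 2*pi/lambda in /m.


k = 2 * pi / lambda
= 6.2832 / (486.2e-9)
= 6.2832 / 4.8620e-07
= 1.2923e+07 /m

1.2923e+07


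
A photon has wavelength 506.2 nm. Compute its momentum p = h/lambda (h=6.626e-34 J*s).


p = h / lambda
= 6.626e-34 / (506.2e-9)
= 6.626e-34 / 5.0620e-07
= 1.3090e-27 kg*m/s

1.3090e-27


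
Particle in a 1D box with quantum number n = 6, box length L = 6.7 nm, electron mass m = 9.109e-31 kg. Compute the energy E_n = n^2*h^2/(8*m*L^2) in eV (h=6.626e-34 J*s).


E = n^2 * h^2 / (8 * m * L^2)
= 6^2 * (6.626e-34)^2 / (8 * 9.109e-31 * (6.7e-9)^2)
= 36 * 4.3904e-67 / (8 * 9.109e-31 * 4.4890e-17)
= 4.8316e-20 J
= 0.3016 eV

0.3016


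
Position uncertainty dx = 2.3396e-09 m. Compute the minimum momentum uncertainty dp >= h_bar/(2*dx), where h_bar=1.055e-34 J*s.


dp = h_bar / (2 * dx)
= 1.055e-34 / (2 * 2.3396e-09)
= 1.055e-34 / 4.6792e-09
= 2.2547e-26 kg*m/s

2.2547e-26


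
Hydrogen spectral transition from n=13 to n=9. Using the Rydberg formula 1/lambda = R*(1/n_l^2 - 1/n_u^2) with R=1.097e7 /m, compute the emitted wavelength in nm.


1/lambda = R * (1/n_l^2 - 1/n_u^2)
= 1.097e7 * (1/9^2 - 1/13^2)
= 1.097e7 * (0.012346 - 0.005917)
= 1.097e7 * 0.006429
= 7.0521e+04 /m
lambda = 1 / 7.0521e+04 = 14180.2022 nm

14180.2022


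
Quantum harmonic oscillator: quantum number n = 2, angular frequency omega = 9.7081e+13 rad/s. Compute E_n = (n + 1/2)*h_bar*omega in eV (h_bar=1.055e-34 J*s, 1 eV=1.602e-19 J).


E = (n + 1/2) * h_bar * omega
= (2 + 0.5) * 1.055e-34 * 9.7081e+13
= 2.5 * 1.0242e-20
= 2.5605e-20 J
= 0.1598 eV

0.1598


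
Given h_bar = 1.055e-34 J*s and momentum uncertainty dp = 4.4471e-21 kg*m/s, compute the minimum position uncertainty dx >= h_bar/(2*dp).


dx = h_bar / (2 * dp)
= 1.055e-34 / (2 * 4.4471e-21)
= 1.055e-34 / 8.8942e-21
= 1.1862e-14 m

1.1862e-14


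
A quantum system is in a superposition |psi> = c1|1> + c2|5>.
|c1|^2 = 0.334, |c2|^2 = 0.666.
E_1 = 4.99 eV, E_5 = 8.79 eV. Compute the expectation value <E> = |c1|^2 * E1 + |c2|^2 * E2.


<E> = |c1|^2 * E1 + |c2|^2 * E2
= 0.334 * 4.99 + 0.666 * 8.79
= 1.6667 + 5.8541
= 7.5208 eV

7.5208


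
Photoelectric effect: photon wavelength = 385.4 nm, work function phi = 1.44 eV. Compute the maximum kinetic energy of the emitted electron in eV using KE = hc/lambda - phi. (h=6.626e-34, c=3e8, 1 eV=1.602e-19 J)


E_photon = hc / lambda
= (6.626e-34)(3e8) / (385.4e-9)
= 5.1578e-19 J
= 3.2196 eV
KE = E_photon - phi
= 3.2196 - 1.44
= 1.7796 eV

1.7796


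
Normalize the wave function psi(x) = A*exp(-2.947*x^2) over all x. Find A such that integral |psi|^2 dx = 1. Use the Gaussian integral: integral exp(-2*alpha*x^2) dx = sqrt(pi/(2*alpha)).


integral |psi|^2 dx = A^2 * sqrt(pi/(2*alpha)) = 1
A^2 = sqrt(2*alpha/pi)
= sqrt(2 * 2.947 / pi)
= 1.369715
A = sqrt(1.369715)
= 1.1703

1.1703


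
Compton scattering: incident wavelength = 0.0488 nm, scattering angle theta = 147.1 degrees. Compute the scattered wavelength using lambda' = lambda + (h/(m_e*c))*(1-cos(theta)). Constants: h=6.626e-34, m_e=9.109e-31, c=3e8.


Compton wavelength: h/(m_e*c) = 2.4247e-12 m
d_lambda = 2.4247e-12 * (1 - cos(147.1 deg))
= 2.4247e-12 * 1.83962
= 4.4605e-12 m = 0.004461 nm
lambda' = 0.0488 + 0.004461
= 0.053261 nm

0.053261


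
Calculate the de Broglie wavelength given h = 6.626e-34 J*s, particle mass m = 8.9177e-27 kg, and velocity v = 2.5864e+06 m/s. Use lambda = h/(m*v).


lambda = h / (m * v)
= 6.626e-34 / (8.9177e-27 * 2.5864e+06)
= 6.626e-34 / 2.3065e-20
= 2.8728e-14 m

2.8728e-14


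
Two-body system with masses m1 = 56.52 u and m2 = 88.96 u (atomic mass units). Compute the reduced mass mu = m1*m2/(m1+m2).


mu = m1 * m2 / (m1 + m2)
= 56.52 * 88.96 / (56.52 + 88.96)
= 5028.0192 / 145.48
= 34.5616 u

34.5616


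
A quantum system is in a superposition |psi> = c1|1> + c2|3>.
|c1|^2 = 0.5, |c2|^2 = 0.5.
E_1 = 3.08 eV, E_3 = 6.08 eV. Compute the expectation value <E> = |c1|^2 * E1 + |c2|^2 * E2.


<E> = |c1|^2 * E1 + |c2|^2 * E2
= 0.5 * 3.08 + 0.5 * 6.08
= 1.54 + 3.04
= 4.58 eV

4.58


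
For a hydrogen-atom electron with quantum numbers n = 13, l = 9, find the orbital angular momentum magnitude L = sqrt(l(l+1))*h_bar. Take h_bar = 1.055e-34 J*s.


L = sqrt(l*(l+1)) * h_bar
= sqrt(9 * 10) * 1.055e-34
= sqrt(90) * 1.055e-34
= 9.4868 * 1.055e-34
= 1.0009e-33 J*s

1.0009e-33


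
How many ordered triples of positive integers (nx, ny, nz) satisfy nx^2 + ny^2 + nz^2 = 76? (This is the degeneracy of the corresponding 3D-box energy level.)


Enumerate all (nx, ny, nz) with nx^2 + ny^2 + nz^2 = 76:
(2,6,6)
(6,2,6)
(6,6,2)
Total degeneracy = 3

3


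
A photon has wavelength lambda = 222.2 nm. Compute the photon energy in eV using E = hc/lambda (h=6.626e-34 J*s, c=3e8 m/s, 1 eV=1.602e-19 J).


E = hc / lambda
= (6.626e-34)(3e8) / (222.2e-9)
= 1.9878e-25 / 2.2220e-07
= 8.9460e-19 J
Converting to eV: 8.9460e-19 / 1.602e-19
= 5.5843 eV

5.5843


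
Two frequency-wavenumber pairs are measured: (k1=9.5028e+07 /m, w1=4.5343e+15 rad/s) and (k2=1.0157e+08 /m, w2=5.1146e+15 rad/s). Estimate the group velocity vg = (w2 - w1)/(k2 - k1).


vg = (w2 - w1) / (k2 - k1)
= (5.1146e+15 - 4.5343e+15) / (1.0157e+08 - 9.5028e+07)
= 5.8030e+14 / 6.5420e+06
= 8.8704e+07 m/s

8.8704e+07


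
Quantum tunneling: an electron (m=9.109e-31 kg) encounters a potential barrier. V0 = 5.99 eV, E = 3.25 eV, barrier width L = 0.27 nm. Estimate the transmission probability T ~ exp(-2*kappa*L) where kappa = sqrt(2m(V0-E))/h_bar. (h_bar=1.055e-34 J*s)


V0 - E = 2.74 eV = 4.3895e-19 J
kappa = sqrt(2 * m * (V0-E)) / h_bar
= sqrt(2 * 9.109e-31 * 4.3895e-19) / 1.055e-34
= 8.4763e+09 /m
2*kappa*L = 2 * 8.4763e+09 * 0.27e-9
= 4.5772
T = exp(-4.5772) = 1.028383e-02

1.028383e-02


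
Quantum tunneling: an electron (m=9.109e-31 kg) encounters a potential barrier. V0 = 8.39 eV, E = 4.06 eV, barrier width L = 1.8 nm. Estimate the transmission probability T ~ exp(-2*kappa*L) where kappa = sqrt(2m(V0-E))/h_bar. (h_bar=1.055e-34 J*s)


V0 - E = 4.33 eV = 6.9367e-19 J
kappa = sqrt(2 * m * (V0-E)) / h_bar
= sqrt(2 * 9.109e-31 * 6.9367e-19) / 1.055e-34
= 1.0655e+10 /m
2*kappa*L = 2 * 1.0655e+10 * 1.8e-9
= 38.3597
T = exp(-38.3597) = 2.190680e-17

2.190680e-17


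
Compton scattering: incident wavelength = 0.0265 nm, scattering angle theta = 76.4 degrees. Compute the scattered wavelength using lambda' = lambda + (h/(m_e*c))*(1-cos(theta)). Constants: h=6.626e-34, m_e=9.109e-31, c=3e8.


Compton wavelength: h/(m_e*c) = 2.4247e-12 m
d_lambda = 2.4247e-12 * (1 - cos(76.4 deg))
= 2.4247e-12 * 0.764858
= 1.8546e-12 m = 0.001855 nm
lambda' = 0.0265 + 0.001855
= 0.028355 nm

0.028355


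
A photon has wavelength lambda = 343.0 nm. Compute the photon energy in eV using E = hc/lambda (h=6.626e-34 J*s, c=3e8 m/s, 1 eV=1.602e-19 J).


E = hc / lambda
= (6.626e-34)(3e8) / (343.0e-9)
= 1.9878e-25 / 3.4300e-07
= 5.7953e-19 J
Converting to eV: 5.7953e-19 / 1.602e-19
= 3.6176 eV

3.6176


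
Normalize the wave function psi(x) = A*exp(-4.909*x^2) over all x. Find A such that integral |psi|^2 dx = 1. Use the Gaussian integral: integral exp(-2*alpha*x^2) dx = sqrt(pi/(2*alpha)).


integral |psi|^2 dx = A^2 * sqrt(pi/(2*alpha)) = 1
A^2 = sqrt(2*alpha/pi)
= sqrt(2 * 4.909 / pi)
= 1.767814
A = sqrt(1.767814)
= 1.3296

1.3296


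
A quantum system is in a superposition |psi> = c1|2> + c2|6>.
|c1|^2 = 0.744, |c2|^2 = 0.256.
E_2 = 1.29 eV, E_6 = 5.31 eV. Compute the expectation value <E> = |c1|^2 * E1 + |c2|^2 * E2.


<E> = |c1|^2 * E1 + |c2|^2 * E2
= 0.744 * 1.29 + 0.256 * 5.31
= 0.9598 + 1.3594
= 2.3191 eV

2.3191


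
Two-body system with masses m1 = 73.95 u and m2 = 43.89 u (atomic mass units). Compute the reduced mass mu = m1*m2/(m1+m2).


mu = m1 * m2 / (m1 + m2)
= 73.95 * 43.89 / (73.95 + 43.89)
= 3245.6655 / 117.84
= 27.543 u

27.543


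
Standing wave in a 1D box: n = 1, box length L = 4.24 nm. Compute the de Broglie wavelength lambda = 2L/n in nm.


lambda = 2L / n
= 2 * 4.24 / 1
= 8.48 / 1
= 8.48 nm

8.48


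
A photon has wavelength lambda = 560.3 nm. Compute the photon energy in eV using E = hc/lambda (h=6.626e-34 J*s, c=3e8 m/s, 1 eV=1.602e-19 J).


E = hc / lambda
= (6.626e-34)(3e8) / (560.3e-9)
= 1.9878e-25 / 5.6030e-07
= 3.5477e-19 J
Converting to eV: 3.5477e-19 / 1.602e-19
= 2.2146 eV

2.2146


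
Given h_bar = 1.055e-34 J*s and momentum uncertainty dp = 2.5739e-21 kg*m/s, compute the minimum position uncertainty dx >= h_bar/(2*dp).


dx = h_bar / (2 * dp)
= 1.055e-34 / (2 * 2.5739e-21)
= 1.055e-34 / 5.1478e-21
= 2.0494e-14 m

2.0494e-14


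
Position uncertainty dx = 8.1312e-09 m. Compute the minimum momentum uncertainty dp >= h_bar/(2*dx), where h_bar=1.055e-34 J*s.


dp = h_bar / (2 * dx)
= 1.055e-34 / (2 * 8.1312e-09)
= 1.055e-34 / 1.6262e-08
= 6.4874e-27 kg*m/s

6.4874e-27


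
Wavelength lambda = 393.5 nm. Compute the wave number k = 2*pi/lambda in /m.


k = 2 * pi / lambda
= 6.2832 / (393.5e-9)
= 6.2832 / 3.9350e-07
= 1.5967e+07 /m

1.5967e+07


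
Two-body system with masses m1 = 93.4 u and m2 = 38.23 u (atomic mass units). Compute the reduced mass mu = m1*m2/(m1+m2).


mu = m1 * m2 / (m1 + m2)
= 93.4 * 38.23 / (93.4 + 38.23)
= 3570.682 / 131.63
= 27.1267 u

27.1267


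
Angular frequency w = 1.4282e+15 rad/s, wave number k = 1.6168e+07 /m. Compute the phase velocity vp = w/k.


vp = w / k
= 1.4282e+15 / 1.6168e+07
= 8.8335e+07 m/s

8.8335e+07


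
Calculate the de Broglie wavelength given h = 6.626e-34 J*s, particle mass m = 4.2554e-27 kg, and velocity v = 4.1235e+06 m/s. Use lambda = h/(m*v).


lambda = h / (m * v)
= 6.626e-34 / (4.2554e-27 * 4.1235e+06)
= 6.626e-34 / 1.7547e-20
= 3.7761e-14 m

3.7761e-14


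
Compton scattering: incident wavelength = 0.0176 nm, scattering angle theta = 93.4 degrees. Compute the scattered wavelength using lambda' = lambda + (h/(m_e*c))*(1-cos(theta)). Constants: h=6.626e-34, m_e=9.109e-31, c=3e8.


Compton wavelength: h/(m_e*c) = 2.4247e-12 m
d_lambda = 2.4247e-12 * (1 - cos(93.4 deg))
= 2.4247e-12 * 1.059306
= 2.5685e-12 m = 0.002569 nm
lambda' = 0.0176 + 0.002569
= 0.020169 nm

0.020169


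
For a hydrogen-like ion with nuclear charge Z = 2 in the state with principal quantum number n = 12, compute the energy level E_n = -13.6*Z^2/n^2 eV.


E_n = -13.6 * Z^2 / n^2
= -13.6 * 2^2 / 12^2
= -13.6 * 4 / 144
= -0.3778 eV

-0.3778


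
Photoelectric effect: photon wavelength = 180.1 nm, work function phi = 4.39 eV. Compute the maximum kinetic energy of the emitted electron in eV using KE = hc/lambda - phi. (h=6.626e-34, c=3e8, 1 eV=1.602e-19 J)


E_photon = hc / lambda
= (6.626e-34)(3e8) / (180.1e-9)
= 1.1037e-18 J
= 6.8896 eV
KE = E_photon - phi
= 6.8896 - 4.39
= 2.4996 eV

2.4996


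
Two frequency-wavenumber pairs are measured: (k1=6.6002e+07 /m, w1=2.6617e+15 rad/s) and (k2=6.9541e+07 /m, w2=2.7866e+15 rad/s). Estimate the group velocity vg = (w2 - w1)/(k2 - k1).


vg = (w2 - w1) / (k2 - k1)
= (2.7866e+15 - 2.6617e+15) / (6.9541e+07 - 6.6002e+07)
= 1.2490e+14 / 3.5390e+06
= 3.5292e+07 m/s

3.5292e+07


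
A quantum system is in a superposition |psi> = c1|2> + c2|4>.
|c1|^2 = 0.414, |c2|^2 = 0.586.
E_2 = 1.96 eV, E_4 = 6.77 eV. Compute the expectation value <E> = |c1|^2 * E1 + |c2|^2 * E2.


<E> = |c1|^2 * E1 + |c2|^2 * E2
= 0.414 * 1.96 + 0.586 * 6.77
= 0.8114 + 3.9672
= 4.7787 eV

4.7787


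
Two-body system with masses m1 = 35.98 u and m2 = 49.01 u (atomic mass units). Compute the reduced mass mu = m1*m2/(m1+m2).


mu = m1 * m2 / (m1 + m2)
= 35.98 * 49.01 / (35.98 + 49.01)
= 1763.3798 / 84.99
= 20.7481 u

20.7481


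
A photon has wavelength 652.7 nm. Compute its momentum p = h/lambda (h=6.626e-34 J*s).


p = h / lambda
= 6.626e-34 / (652.7e-9)
= 6.626e-34 / 6.5270e-07
= 1.0152e-27 kg*m/s

1.0152e-27


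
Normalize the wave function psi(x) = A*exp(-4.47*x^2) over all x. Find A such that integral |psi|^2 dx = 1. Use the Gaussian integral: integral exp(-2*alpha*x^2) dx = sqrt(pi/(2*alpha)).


integral |psi|^2 dx = A^2 * sqrt(pi/(2*alpha)) = 1
A^2 = sqrt(2*alpha/pi)
= sqrt(2 * 4.47 / pi)
= 1.686917
A = sqrt(1.686917)
= 1.2988

1.2988


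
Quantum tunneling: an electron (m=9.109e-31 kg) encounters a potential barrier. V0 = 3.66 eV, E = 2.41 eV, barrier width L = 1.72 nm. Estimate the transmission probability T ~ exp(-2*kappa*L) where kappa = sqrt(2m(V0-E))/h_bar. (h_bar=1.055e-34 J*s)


V0 - E = 1.25 eV = 2.0025e-19 J
kappa = sqrt(2 * m * (V0-E)) / h_bar
= sqrt(2 * 9.109e-31 * 2.0025e-19) / 1.055e-34
= 5.7251e+09 /m
2*kappa*L = 2 * 5.7251e+09 * 1.72e-9
= 19.6944
T = exp(-19.6944) = 2.797911e-09

2.797911e-09


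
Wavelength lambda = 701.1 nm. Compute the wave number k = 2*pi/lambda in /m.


k = 2 * pi / lambda
= 6.2832 / (701.1e-9)
= 6.2832 / 7.0110e-07
= 8.9619e+06 /m

8.9619e+06


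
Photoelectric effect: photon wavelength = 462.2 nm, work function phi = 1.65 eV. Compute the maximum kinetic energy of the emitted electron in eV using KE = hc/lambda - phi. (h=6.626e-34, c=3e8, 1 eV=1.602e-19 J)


E_photon = hc / lambda
= (6.626e-34)(3e8) / (462.2e-9)
= 4.3007e-19 J
= 2.6846 eV
KE = E_photon - phi
= 2.6846 - 1.65
= 1.0346 eV

1.0346


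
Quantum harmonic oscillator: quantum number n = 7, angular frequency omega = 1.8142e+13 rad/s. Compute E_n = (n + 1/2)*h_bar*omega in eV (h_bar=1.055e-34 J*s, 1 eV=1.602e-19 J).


E = (n + 1/2) * h_bar * omega
= (7 + 0.5) * 1.055e-34 * 1.8142e+13
= 7.5 * 1.9140e-21
= 1.4355e-20 J
= 0.0896 eV

0.0896


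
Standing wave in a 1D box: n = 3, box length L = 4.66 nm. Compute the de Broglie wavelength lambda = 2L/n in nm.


lambda = 2L / n
= 2 * 4.66 / 3
= 9.32 / 3
= 3.1067 nm

3.1067


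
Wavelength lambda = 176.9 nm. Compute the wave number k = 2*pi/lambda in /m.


k = 2 * pi / lambda
= 6.2832 / (176.9e-9)
= 6.2832 / 1.7690e-07
= 3.5518e+07 /m

3.5518e+07


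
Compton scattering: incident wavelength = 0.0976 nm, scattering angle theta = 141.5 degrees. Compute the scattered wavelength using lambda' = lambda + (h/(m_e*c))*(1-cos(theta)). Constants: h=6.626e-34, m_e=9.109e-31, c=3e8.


Compton wavelength: h/(m_e*c) = 2.4247e-12 m
d_lambda = 2.4247e-12 * (1 - cos(141.5 deg))
= 2.4247e-12 * 1.782608
= 4.3223e-12 m = 0.004322 nm
lambda' = 0.0976 + 0.004322
= 0.101922 nm

0.101922


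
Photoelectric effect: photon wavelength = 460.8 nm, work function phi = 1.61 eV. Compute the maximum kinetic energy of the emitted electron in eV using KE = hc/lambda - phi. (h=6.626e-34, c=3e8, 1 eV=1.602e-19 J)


E_photon = hc / lambda
= (6.626e-34)(3e8) / (460.8e-9)
= 4.3138e-19 J
= 2.6928 eV
KE = E_photon - phi
= 2.6928 - 1.61
= 1.0828 eV

1.0828


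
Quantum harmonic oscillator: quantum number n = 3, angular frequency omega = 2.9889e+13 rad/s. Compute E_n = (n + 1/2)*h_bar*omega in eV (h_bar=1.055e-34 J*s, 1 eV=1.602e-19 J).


E = (n + 1/2) * h_bar * omega
= (3 + 0.5) * 1.055e-34 * 2.9889e+13
= 3.5 * 3.1533e-21
= 1.1037e-20 J
= 0.0689 eV

0.0689


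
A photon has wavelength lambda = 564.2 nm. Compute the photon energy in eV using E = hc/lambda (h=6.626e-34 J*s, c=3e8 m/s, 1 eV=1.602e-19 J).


E = hc / lambda
= (6.626e-34)(3e8) / (564.2e-9)
= 1.9878e-25 / 5.6420e-07
= 3.5232e-19 J
Converting to eV: 3.5232e-19 / 1.602e-19
= 2.1993 eV

2.1993


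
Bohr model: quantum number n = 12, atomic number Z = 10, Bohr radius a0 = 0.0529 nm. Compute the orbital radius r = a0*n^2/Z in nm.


r = a0 * n^2 / Z
= 0.0529 * 12^2 / 10
= 0.0529 * 144 / 10
= 0.7618 nm

0.7618


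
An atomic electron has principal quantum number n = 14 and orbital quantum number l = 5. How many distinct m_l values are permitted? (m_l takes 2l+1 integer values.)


m_l ranges from -l to +l in integer steps
So m_l goes from -5 to +5
Count = 2l + 1 = 2*5 + 1
= 11

11


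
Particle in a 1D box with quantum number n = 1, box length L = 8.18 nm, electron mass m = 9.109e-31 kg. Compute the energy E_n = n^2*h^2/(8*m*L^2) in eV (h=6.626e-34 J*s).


E = n^2 * h^2 / (8 * m * L^2)
= 1^2 * (6.626e-34)^2 / (8 * 9.109e-31 * (8.18e-9)^2)
= 1 * 4.3904e-67 / (8 * 9.109e-31 * 6.6912e-17)
= 9.0040e-22 J
= 0.0056 eV

0.0056


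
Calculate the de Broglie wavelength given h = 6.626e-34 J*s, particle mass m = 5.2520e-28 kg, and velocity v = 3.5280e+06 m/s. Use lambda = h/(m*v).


lambda = h / (m * v)
= 6.626e-34 / (5.2520e-28 * 3.5280e+06)
= 6.626e-34 / 1.8529e-21
= 3.5760e-13 m

3.5760e-13


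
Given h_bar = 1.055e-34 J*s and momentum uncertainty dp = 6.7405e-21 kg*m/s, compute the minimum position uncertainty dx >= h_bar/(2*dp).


dx = h_bar / (2 * dp)
= 1.055e-34 / (2 * 6.7405e-21)
= 1.055e-34 / 1.3481e-20
= 7.8258e-15 m

7.8258e-15


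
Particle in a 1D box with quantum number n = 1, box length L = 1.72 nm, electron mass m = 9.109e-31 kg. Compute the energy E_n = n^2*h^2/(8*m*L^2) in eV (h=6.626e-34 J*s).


E = n^2 * h^2 / (8 * m * L^2)
= 1^2 * (6.626e-34)^2 / (8 * 9.109e-31 * (1.72e-9)^2)
= 1 * 4.3904e-67 / (8 * 9.109e-31 * 2.9584e-18)
= 2.0365e-20 J
= 0.1271 eV

0.1271


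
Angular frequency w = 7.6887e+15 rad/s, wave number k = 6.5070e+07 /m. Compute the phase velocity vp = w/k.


vp = w / k
= 7.6887e+15 / 6.5070e+07
= 1.1816e+08 m/s

1.1816e+08


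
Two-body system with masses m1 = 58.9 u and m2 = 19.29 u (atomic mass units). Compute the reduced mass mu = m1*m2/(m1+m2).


mu = m1 * m2 / (m1 + m2)
= 58.9 * 19.29 / (58.9 + 19.29)
= 1136.181 / 78.19
= 14.531 u

14.531


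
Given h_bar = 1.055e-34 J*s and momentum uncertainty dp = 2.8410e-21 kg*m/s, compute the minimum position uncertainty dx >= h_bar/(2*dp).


dx = h_bar / (2 * dp)
= 1.055e-34 / (2 * 2.8410e-21)
= 1.055e-34 / 5.6820e-21
= 1.8567e-14 m

1.8567e-14


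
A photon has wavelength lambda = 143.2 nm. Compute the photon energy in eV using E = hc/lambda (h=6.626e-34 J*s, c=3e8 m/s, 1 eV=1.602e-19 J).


E = hc / lambda
= (6.626e-34)(3e8) / (143.2e-9)
= 1.9878e-25 / 1.4320e-07
= 1.3881e-18 J
Converting to eV: 1.3881e-18 / 1.602e-19
= 8.665 eV

8.665


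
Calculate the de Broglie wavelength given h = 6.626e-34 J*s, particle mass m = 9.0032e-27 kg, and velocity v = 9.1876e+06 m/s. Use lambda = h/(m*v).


lambda = h / (m * v)
= 6.626e-34 / (9.0032e-27 * 9.1876e+06)
= 6.626e-34 / 8.2718e-20
= 8.0104e-15 m

8.0104e-15


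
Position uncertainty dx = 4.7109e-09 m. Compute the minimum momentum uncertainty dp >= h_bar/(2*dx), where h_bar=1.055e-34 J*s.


dp = h_bar / (2 * dx)
= 1.055e-34 / (2 * 4.7109e-09)
= 1.055e-34 / 9.4218e-09
= 1.1197e-26 kg*m/s

1.1197e-26


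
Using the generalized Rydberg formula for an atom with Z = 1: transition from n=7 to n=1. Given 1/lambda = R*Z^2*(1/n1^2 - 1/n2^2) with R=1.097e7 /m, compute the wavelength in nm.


1/lambda = R * Z^2 * (1/n1^2 - 1/n2^2)
= 1.097e7 * 1^2 * (1/1^2 - 1/7^2)
= 1.097e7 * 1 * (1.0 - 0.020408)
= 1.0746e+07 /m
lambda = 1 / 1.0746e+07
= 93.0568 nm

93.0568


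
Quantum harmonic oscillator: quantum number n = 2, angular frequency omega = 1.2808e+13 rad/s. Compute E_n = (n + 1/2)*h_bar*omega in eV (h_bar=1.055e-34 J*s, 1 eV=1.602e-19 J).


E = (n + 1/2) * h_bar * omega
= (2 + 0.5) * 1.055e-34 * 1.2808e+13
= 2.5 * 1.3512e-21
= 3.3781e-21 J
= 0.0211 eV

0.0211


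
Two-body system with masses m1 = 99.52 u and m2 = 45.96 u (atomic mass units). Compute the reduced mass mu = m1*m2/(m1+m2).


mu = m1 * m2 / (m1 + m2)
= 99.52 * 45.96 / (99.52 + 45.96)
= 4573.9392 / 145.48
= 31.4403 u

31.4403


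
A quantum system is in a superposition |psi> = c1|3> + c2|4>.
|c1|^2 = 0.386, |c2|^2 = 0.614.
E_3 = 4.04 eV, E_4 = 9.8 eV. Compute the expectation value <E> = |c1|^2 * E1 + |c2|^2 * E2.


<E> = |c1|^2 * E1 + |c2|^2 * E2
= 0.386 * 4.04 + 0.614 * 9.8
= 1.5594 + 6.0172
= 7.5766 eV

7.5766


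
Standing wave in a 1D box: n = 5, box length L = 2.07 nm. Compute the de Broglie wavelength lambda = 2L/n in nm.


lambda = 2L / n
= 2 * 2.07 / 5
= 4.14 / 5
= 0.828 nm

0.828


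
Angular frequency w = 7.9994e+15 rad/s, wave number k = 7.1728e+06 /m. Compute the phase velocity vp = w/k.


vp = w / k
= 7.9994e+15 / 7.1728e+06
= 1.1152e+09 m/s

1.1152e+09


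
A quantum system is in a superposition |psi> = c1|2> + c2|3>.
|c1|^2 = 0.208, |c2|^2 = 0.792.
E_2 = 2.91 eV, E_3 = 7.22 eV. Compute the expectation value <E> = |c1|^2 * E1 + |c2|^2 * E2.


<E> = |c1|^2 * E1 + |c2|^2 * E2
= 0.208 * 2.91 + 0.792 * 7.22
= 0.6053 + 5.7182
= 6.3235 eV

6.3235


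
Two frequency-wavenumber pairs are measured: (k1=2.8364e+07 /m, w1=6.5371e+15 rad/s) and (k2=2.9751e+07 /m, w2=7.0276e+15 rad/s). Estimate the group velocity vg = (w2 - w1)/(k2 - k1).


vg = (w2 - w1) / (k2 - k1)
= (7.0276e+15 - 6.5371e+15) / (2.9751e+07 - 2.8364e+07)
= 4.9050e+14 / 1.3870e+06
= 3.5364e+08 m/s

3.5364e+08


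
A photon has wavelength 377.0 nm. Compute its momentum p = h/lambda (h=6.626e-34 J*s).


p = h / lambda
= 6.626e-34 / (377.0e-9)
= 6.626e-34 / 3.7700e-07
= 1.7576e-27 kg*m/s

1.7576e-27


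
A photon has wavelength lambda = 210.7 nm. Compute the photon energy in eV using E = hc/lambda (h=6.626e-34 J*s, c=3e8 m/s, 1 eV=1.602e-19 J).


E = hc / lambda
= (6.626e-34)(3e8) / (210.7e-9)
= 1.9878e-25 / 2.1070e-07
= 9.4343e-19 J
Converting to eV: 9.4343e-19 / 1.602e-19
= 5.8891 eV

5.8891


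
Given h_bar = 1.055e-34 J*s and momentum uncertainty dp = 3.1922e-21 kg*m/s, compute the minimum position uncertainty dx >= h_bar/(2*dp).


dx = h_bar / (2 * dp)
= 1.055e-34 / (2 * 3.1922e-21)
= 1.055e-34 / 6.3844e-21
= 1.6525e-14 m

1.6525e-14


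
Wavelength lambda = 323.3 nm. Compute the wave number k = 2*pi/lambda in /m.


k = 2 * pi / lambda
= 6.2832 / (323.3e-9)
= 6.2832 / 3.2330e-07
= 1.9435e+07 /m

1.9435e+07


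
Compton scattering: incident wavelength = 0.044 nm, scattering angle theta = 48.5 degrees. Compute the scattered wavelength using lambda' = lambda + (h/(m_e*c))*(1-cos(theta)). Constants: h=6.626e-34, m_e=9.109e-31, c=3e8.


Compton wavelength: h/(m_e*c) = 2.4247e-12 m
d_lambda = 2.4247e-12 * (1 - cos(48.5 deg))
= 2.4247e-12 * 0.33738
= 8.1805e-13 m = 0.000818 nm
lambda' = 0.044 + 0.000818
= 0.044818 nm

0.044818


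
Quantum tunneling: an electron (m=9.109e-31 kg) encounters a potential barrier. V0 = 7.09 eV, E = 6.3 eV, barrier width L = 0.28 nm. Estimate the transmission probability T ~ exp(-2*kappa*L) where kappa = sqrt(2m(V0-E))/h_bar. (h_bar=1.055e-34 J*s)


V0 - E = 0.79 eV = 1.2656e-19 J
kappa = sqrt(2 * m * (V0-E)) / h_bar
= sqrt(2 * 9.109e-31 * 1.2656e-19) / 1.055e-34
= 4.5514e+09 /m
2*kappa*L = 2 * 4.5514e+09 * 0.28e-9
= 2.5488
T = exp(-2.5488) = 7.817773e-02

7.817773e-02


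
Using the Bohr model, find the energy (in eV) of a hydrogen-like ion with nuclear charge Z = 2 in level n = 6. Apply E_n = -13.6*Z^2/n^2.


E_n = -13.6 * Z^2 / n^2
= -13.6 * 2^2 / 6^2
= -13.6 * 4 / 36
= -1.5111 eV

-1.5111


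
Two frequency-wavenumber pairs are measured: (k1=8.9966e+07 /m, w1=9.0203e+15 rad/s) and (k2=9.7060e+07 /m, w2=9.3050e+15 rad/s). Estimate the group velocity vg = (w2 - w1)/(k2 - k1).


vg = (w2 - w1) / (k2 - k1)
= (9.3050e+15 - 9.0203e+15) / (9.7060e+07 - 8.9966e+07)
= 2.8470e+14 / 7.0940e+06
= 4.0133e+07 m/s

4.0133e+07


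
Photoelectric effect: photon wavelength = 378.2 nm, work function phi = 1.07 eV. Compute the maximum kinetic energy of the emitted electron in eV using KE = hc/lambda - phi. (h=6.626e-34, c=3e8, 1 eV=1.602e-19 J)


E_photon = hc / lambda
= (6.626e-34)(3e8) / (378.2e-9)
= 5.2559e-19 J
= 3.2809 eV
KE = E_photon - phi
= 3.2809 - 1.07
= 2.2109 eV

2.2109


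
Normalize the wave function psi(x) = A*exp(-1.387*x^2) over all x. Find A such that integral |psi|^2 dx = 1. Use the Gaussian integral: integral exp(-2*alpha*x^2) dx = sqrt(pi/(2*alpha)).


integral |psi|^2 dx = A^2 * sqrt(pi/(2*alpha)) = 1
A^2 = sqrt(2*alpha/pi)
= sqrt(2 * 1.387 / pi)
= 0.939676
A = sqrt(0.939676)
= 0.9694

0.9694


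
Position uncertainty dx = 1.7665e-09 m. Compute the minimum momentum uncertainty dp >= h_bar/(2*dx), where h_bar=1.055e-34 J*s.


dp = h_bar / (2 * dx)
= 1.055e-34 / (2 * 1.7665e-09)
= 1.055e-34 / 3.5330e-09
= 2.9861e-26 kg*m/s

2.9861e-26


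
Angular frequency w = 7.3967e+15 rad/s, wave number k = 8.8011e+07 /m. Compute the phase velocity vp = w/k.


vp = w / k
= 7.3967e+15 / 8.8011e+07
= 8.4043e+07 m/s

8.4043e+07


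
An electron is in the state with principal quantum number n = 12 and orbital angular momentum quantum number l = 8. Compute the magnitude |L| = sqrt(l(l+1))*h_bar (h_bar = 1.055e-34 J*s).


L = sqrt(l*(l+1)) * h_bar
= sqrt(8 * 9) * 1.055e-34
= sqrt(72) * 1.055e-34
= 8.4853 * 1.055e-34
= 8.9520e-34 J*s

8.9520e-34
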